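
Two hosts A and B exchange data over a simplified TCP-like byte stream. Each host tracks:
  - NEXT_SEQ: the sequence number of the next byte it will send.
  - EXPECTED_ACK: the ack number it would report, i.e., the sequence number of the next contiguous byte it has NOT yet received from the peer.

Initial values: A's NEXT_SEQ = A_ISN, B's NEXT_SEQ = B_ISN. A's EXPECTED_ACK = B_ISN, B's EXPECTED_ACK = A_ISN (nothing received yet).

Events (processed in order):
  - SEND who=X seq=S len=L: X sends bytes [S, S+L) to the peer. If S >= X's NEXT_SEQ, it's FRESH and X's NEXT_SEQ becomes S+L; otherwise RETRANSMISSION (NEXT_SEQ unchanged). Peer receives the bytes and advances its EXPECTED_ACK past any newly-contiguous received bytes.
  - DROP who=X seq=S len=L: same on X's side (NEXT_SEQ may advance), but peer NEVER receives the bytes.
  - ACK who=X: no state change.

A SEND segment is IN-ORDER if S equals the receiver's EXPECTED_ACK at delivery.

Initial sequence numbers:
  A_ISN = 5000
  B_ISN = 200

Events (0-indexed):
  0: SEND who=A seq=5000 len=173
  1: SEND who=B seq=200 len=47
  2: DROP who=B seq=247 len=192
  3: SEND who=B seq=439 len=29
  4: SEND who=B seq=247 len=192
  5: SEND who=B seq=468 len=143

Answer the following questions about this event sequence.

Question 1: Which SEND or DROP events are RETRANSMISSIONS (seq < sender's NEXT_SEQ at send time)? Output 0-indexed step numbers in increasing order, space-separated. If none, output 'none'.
Step 0: SEND seq=5000 -> fresh
Step 1: SEND seq=200 -> fresh
Step 2: DROP seq=247 -> fresh
Step 3: SEND seq=439 -> fresh
Step 4: SEND seq=247 -> retransmit
Step 5: SEND seq=468 -> fresh

Answer: 4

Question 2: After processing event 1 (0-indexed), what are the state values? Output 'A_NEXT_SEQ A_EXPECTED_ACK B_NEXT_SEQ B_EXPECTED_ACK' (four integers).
After event 0: A_seq=5173 A_ack=200 B_seq=200 B_ack=5173
After event 1: A_seq=5173 A_ack=247 B_seq=247 B_ack=5173

5173 247 247 5173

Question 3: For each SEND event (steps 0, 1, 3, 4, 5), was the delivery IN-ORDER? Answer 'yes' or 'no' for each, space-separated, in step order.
Step 0: SEND seq=5000 -> in-order
Step 1: SEND seq=200 -> in-order
Step 3: SEND seq=439 -> out-of-order
Step 4: SEND seq=247 -> in-order
Step 5: SEND seq=468 -> in-order

Answer: yes yes no yes yes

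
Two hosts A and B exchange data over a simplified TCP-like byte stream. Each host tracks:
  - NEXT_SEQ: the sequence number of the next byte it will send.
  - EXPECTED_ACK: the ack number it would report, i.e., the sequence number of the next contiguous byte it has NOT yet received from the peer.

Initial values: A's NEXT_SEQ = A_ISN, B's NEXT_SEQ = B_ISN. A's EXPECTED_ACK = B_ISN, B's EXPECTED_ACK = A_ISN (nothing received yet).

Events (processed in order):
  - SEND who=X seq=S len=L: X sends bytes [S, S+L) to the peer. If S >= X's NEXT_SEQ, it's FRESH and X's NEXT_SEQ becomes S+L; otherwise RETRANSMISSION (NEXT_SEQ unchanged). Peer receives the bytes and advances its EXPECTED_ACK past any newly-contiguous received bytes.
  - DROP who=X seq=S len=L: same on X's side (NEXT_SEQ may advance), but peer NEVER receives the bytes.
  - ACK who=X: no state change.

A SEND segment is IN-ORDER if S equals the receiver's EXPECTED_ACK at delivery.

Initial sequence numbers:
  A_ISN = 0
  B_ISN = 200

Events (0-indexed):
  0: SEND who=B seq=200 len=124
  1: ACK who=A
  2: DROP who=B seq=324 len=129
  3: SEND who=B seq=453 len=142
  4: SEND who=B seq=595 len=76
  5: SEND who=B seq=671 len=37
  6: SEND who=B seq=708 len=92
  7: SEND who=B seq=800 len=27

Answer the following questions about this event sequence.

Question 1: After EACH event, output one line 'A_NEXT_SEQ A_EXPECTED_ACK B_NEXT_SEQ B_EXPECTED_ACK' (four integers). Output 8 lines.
0 324 324 0
0 324 324 0
0 324 453 0
0 324 595 0
0 324 671 0
0 324 708 0
0 324 800 0
0 324 827 0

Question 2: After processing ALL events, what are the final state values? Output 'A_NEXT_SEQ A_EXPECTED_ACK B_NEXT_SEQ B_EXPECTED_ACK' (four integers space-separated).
After event 0: A_seq=0 A_ack=324 B_seq=324 B_ack=0
After event 1: A_seq=0 A_ack=324 B_seq=324 B_ack=0
After event 2: A_seq=0 A_ack=324 B_seq=453 B_ack=0
After event 3: A_seq=0 A_ack=324 B_seq=595 B_ack=0
After event 4: A_seq=0 A_ack=324 B_seq=671 B_ack=0
After event 5: A_seq=0 A_ack=324 B_seq=708 B_ack=0
After event 6: A_seq=0 A_ack=324 B_seq=800 B_ack=0
After event 7: A_seq=0 A_ack=324 B_seq=827 B_ack=0

Answer: 0 324 827 0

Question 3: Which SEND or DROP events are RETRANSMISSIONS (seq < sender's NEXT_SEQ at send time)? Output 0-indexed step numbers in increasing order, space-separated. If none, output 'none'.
Answer: none

Derivation:
Step 0: SEND seq=200 -> fresh
Step 2: DROP seq=324 -> fresh
Step 3: SEND seq=453 -> fresh
Step 4: SEND seq=595 -> fresh
Step 5: SEND seq=671 -> fresh
Step 6: SEND seq=708 -> fresh
Step 7: SEND seq=800 -> fresh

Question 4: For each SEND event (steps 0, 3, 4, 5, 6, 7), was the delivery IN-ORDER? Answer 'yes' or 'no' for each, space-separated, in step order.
Answer: yes no no no no no

Derivation:
Step 0: SEND seq=200 -> in-order
Step 3: SEND seq=453 -> out-of-order
Step 4: SEND seq=595 -> out-of-order
Step 5: SEND seq=671 -> out-of-order
Step 6: SEND seq=708 -> out-of-order
Step 7: SEND seq=800 -> out-of-order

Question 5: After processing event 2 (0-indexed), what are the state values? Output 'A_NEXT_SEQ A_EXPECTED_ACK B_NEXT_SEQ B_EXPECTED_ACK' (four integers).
After event 0: A_seq=0 A_ack=324 B_seq=324 B_ack=0
After event 1: A_seq=0 A_ack=324 B_seq=324 B_ack=0
After event 2: A_seq=0 A_ack=324 B_seq=453 B_ack=0

0 324 453 0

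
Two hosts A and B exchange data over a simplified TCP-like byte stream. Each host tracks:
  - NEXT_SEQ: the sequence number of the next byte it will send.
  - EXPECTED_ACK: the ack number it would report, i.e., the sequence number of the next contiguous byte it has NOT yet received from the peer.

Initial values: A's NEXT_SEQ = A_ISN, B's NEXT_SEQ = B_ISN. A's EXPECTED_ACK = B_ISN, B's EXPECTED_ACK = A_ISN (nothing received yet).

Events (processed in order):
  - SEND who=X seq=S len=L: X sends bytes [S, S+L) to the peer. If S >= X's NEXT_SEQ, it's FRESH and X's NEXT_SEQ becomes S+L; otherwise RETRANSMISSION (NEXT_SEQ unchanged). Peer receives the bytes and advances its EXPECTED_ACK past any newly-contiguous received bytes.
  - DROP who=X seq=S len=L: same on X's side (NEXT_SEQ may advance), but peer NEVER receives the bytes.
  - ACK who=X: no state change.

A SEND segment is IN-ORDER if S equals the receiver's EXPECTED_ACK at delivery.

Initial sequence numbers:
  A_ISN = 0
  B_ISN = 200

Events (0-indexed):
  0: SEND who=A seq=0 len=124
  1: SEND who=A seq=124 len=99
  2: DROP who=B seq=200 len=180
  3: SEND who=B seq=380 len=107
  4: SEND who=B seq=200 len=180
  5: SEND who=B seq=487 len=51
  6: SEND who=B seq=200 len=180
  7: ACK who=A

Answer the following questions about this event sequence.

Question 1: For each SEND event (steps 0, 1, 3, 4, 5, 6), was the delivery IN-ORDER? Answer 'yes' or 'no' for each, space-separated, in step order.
Step 0: SEND seq=0 -> in-order
Step 1: SEND seq=124 -> in-order
Step 3: SEND seq=380 -> out-of-order
Step 4: SEND seq=200 -> in-order
Step 5: SEND seq=487 -> in-order
Step 6: SEND seq=200 -> out-of-order

Answer: yes yes no yes yes no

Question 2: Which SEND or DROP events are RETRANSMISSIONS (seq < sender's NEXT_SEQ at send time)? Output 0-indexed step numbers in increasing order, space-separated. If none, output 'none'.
Answer: 4 6

Derivation:
Step 0: SEND seq=0 -> fresh
Step 1: SEND seq=124 -> fresh
Step 2: DROP seq=200 -> fresh
Step 3: SEND seq=380 -> fresh
Step 4: SEND seq=200 -> retransmit
Step 5: SEND seq=487 -> fresh
Step 6: SEND seq=200 -> retransmit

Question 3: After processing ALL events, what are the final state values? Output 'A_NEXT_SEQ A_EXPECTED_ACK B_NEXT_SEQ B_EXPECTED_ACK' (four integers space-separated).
Answer: 223 538 538 223

Derivation:
After event 0: A_seq=124 A_ack=200 B_seq=200 B_ack=124
After event 1: A_seq=223 A_ack=200 B_seq=200 B_ack=223
After event 2: A_seq=223 A_ack=200 B_seq=380 B_ack=223
After event 3: A_seq=223 A_ack=200 B_seq=487 B_ack=223
After event 4: A_seq=223 A_ack=487 B_seq=487 B_ack=223
After event 5: A_seq=223 A_ack=538 B_seq=538 B_ack=223
After event 6: A_seq=223 A_ack=538 B_seq=538 B_ack=223
After event 7: A_seq=223 A_ack=538 B_seq=538 B_ack=223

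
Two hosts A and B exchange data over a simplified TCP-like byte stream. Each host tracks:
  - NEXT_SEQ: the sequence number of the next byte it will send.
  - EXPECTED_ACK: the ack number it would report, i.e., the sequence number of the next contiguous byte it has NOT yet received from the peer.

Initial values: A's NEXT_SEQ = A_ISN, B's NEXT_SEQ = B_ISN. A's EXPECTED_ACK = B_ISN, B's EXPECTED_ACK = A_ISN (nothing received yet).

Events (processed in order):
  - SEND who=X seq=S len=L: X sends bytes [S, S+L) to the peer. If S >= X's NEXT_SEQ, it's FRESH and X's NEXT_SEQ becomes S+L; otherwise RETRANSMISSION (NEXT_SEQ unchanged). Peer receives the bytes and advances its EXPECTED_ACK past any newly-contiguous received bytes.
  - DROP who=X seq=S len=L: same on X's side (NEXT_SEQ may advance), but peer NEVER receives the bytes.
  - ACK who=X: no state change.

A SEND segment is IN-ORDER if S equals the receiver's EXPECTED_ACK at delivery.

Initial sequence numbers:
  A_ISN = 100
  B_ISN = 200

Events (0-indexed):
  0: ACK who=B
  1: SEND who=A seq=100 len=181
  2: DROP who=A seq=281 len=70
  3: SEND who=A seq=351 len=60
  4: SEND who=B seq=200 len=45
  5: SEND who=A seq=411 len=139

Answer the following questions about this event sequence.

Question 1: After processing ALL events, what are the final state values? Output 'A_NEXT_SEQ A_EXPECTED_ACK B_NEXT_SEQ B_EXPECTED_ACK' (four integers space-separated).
After event 0: A_seq=100 A_ack=200 B_seq=200 B_ack=100
After event 1: A_seq=281 A_ack=200 B_seq=200 B_ack=281
After event 2: A_seq=351 A_ack=200 B_seq=200 B_ack=281
After event 3: A_seq=411 A_ack=200 B_seq=200 B_ack=281
After event 4: A_seq=411 A_ack=245 B_seq=245 B_ack=281
After event 5: A_seq=550 A_ack=245 B_seq=245 B_ack=281

Answer: 550 245 245 281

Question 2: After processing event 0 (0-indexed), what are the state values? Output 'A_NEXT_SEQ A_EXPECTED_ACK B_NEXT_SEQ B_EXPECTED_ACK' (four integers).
After event 0: A_seq=100 A_ack=200 B_seq=200 B_ack=100

100 200 200 100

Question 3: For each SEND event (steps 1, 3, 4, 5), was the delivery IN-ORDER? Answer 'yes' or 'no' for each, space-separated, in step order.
Step 1: SEND seq=100 -> in-order
Step 3: SEND seq=351 -> out-of-order
Step 4: SEND seq=200 -> in-order
Step 5: SEND seq=411 -> out-of-order

Answer: yes no yes no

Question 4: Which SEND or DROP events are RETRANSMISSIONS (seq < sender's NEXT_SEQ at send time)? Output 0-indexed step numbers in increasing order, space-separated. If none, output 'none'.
Step 1: SEND seq=100 -> fresh
Step 2: DROP seq=281 -> fresh
Step 3: SEND seq=351 -> fresh
Step 4: SEND seq=200 -> fresh
Step 5: SEND seq=411 -> fresh

Answer: none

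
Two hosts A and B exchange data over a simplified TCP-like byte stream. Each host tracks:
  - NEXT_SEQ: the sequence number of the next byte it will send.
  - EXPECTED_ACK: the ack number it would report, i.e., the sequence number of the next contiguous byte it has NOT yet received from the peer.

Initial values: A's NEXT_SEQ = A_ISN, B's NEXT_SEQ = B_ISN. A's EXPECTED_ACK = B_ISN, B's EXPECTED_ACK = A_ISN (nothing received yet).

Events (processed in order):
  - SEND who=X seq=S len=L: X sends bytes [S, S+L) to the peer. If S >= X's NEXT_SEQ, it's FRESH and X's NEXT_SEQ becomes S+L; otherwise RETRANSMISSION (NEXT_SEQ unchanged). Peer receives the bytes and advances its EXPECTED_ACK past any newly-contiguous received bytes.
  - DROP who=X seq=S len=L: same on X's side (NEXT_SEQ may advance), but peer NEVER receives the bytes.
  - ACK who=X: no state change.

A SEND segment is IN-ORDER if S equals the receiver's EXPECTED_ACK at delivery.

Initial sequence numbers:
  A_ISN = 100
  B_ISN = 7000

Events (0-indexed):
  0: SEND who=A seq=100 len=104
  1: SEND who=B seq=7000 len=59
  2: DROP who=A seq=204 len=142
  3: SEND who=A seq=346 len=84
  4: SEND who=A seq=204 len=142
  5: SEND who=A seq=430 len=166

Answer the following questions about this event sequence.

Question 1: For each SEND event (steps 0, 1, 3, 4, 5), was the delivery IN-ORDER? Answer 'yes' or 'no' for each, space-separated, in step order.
Answer: yes yes no yes yes

Derivation:
Step 0: SEND seq=100 -> in-order
Step 1: SEND seq=7000 -> in-order
Step 3: SEND seq=346 -> out-of-order
Step 4: SEND seq=204 -> in-order
Step 5: SEND seq=430 -> in-order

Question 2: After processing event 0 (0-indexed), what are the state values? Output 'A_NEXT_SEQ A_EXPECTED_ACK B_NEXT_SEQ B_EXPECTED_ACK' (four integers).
After event 0: A_seq=204 A_ack=7000 B_seq=7000 B_ack=204

204 7000 7000 204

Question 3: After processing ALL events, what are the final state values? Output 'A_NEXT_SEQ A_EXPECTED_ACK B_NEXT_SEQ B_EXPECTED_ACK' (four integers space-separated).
After event 0: A_seq=204 A_ack=7000 B_seq=7000 B_ack=204
After event 1: A_seq=204 A_ack=7059 B_seq=7059 B_ack=204
After event 2: A_seq=346 A_ack=7059 B_seq=7059 B_ack=204
After event 3: A_seq=430 A_ack=7059 B_seq=7059 B_ack=204
After event 4: A_seq=430 A_ack=7059 B_seq=7059 B_ack=430
After event 5: A_seq=596 A_ack=7059 B_seq=7059 B_ack=596

Answer: 596 7059 7059 596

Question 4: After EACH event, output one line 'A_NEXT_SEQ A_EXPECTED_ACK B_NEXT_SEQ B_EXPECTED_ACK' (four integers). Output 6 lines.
204 7000 7000 204
204 7059 7059 204
346 7059 7059 204
430 7059 7059 204
430 7059 7059 430
596 7059 7059 596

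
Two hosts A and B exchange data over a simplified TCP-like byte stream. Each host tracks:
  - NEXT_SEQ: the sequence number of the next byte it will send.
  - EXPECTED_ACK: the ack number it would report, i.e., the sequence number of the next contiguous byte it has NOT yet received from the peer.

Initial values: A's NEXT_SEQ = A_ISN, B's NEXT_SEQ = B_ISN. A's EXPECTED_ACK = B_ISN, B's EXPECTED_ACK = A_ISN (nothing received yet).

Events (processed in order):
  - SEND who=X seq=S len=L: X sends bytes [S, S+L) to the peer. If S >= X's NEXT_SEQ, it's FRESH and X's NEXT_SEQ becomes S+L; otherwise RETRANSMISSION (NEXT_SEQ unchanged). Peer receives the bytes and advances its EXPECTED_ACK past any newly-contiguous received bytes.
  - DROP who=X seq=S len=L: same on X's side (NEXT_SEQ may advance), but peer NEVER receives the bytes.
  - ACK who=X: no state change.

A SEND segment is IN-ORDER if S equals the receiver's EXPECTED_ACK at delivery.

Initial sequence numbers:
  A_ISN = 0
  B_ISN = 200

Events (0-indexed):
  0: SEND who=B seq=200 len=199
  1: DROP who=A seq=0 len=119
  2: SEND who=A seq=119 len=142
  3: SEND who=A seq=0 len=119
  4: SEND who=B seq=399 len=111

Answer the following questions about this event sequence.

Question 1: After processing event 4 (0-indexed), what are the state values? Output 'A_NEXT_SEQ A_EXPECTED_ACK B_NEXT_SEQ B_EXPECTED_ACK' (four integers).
After event 0: A_seq=0 A_ack=399 B_seq=399 B_ack=0
After event 1: A_seq=119 A_ack=399 B_seq=399 B_ack=0
After event 2: A_seq=261 A_ack=399 B_seq=399 B_ack=0
After event 3: A_seq=261 A_ack=399 B_seq=399 B_ack=261
After event 4: A_seq=261 A_ack=510 B_seq=510 B_ack=261

261 510 510 261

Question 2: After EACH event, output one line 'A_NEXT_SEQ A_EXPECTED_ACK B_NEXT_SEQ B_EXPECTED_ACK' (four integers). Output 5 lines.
0 399 399 0
119 399 399 0
261 399 399 0
261 399 399 261
261 510 510 261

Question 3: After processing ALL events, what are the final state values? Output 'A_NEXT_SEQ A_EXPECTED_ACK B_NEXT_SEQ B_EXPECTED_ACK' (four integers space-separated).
Answer: 261 510 510 261

Derivation:
After event 0: A_seq=0 A_ack=399 B_seq=399 B_ack=0
After event 1: A_seq=119 A_ack=399 B_seq=399 B_ack=0
After event 2: A_seq=261 A_ack=399 B_seq=399 B_ack=0
After event 3: A_seq=261 A_ack=399 B_seq=399 B_ack=261
After event 4: A_seq=261 A_ack=510 B_seq=510 B_ack=261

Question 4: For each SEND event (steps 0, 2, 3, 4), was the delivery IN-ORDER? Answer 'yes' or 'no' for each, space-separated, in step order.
Step 0: SEND seq=200 -> in-order
Step 2: SEND seq=119 -> out-of-order
Step 3: SEND seq=0 -> in-order
Step 4: SEND seq=399 -> in-order

Answer: yes no yes yes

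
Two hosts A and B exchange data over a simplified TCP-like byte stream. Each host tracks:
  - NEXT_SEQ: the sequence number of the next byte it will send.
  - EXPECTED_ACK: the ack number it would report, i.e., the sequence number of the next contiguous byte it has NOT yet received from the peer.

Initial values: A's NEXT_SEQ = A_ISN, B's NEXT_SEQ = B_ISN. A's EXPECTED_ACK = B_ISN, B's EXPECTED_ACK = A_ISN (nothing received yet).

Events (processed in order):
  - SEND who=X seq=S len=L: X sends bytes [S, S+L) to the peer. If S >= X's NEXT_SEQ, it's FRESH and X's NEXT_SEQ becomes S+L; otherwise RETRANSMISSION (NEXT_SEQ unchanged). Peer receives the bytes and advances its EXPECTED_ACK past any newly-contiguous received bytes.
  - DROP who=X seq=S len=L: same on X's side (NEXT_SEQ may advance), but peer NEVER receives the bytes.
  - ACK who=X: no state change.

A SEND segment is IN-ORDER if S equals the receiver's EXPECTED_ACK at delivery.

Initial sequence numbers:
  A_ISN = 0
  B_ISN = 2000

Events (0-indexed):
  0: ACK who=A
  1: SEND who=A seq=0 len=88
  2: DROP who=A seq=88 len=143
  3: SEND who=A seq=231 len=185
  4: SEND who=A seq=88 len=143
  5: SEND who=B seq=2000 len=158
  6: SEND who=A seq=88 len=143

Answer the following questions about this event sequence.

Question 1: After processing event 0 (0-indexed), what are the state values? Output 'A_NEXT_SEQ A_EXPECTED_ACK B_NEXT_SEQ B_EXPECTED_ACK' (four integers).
After event 0: A_seq=0 A_ack=2000 B_seq=2000 B_ack=0

0 2000 2000 0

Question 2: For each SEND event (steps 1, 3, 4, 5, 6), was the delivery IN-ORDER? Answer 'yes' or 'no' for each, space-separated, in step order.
Answer: yes no yes yes no

Derivation:
Step 1: SEND seq=0 -> in-order
Step 3: SEND seq=231 -> out-of-order
Step 4: SEND seq=88 -> in-order
Step 5: SEND seq=2000 -> in-order
Step 6: SEND seq=88 -> out-of-order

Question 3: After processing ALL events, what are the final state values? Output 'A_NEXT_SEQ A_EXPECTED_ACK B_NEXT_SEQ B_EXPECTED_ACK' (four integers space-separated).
After event 0: A_seq=0 A_ack=2000 B_seq=2000 B_ack=0
After event 1: A_seq=88 A_ack=2000 B_seq=2000 B_ack=88
After event 2: A_seq=231 A_ack=2000 B_seq=2000 B_ack=88
After event 3: A_seq=416 A_ack=2000 B_seq=2000 B_ack=88
After event 4: A_seq=416 A_ack=2000 B_seq=2000 B_ack=416
After event 5: A_seq=416 A_ack=2158 B_seq=2158 B_ack=416
After event 6: A_seq=416 A_ack=2158 B_seq=2158 B_ack=416

Answer: 416 2158 2158 416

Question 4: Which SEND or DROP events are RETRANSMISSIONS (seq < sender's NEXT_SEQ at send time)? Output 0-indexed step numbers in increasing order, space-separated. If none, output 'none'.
Step 1: SEND seq=0 -> fresh
Step 2: DROP seq=88 -> fresh
Step 3: SEND seq=231 -> fresh
Step 4: SEND seq=88 -> retransmit
Step 5: SEND seq=2000 -> fresh
Step 6: SEND seq=88 -> retransmit

Answer: 4 6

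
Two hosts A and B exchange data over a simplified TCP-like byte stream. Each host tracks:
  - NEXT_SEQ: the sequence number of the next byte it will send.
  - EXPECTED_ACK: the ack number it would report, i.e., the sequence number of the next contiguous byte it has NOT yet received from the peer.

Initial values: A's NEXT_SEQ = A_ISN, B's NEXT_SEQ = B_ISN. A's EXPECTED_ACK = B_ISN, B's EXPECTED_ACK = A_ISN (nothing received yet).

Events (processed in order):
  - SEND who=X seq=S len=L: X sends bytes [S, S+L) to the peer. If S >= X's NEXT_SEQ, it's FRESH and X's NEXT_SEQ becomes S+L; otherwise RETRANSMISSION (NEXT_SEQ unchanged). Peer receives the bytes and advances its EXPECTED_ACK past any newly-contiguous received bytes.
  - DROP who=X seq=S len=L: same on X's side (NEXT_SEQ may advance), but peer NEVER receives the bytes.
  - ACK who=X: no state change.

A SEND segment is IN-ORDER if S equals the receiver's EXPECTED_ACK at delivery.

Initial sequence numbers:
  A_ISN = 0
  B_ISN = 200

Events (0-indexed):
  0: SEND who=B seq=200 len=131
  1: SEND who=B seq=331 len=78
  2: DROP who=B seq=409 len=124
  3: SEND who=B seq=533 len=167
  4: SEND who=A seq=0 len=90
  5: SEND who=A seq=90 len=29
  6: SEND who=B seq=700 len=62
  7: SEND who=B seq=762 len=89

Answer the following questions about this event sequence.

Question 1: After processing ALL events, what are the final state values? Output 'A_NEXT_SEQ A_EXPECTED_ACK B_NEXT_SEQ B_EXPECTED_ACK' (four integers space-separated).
Answer: 119 409 851 119

Derivation:
After event 0: A_seq=0 A_ack=331 B_seq=331 B_ack=0
After event 1: A_seq=0 A_ack=409 B_seq=409 B_ack=0
After event 2: A_seq=0 A_ack=409 B_seq=533 B_ack=0
After event 3: A_seq=0 A_ack=409 B_seq=700 B_ack=0
After event 4: A_seq=90 A_ack=409 B_seq=700 B_ack=90
After event 5: A_seq=119 A_ack=409 B_seq=700 B_ack=119
After event 6: A_seq=119 A_ack=409 B_seq=762 B_ack=119
After event 7: A_seq=119 A_ack=409 B_seq=851 B_ack=119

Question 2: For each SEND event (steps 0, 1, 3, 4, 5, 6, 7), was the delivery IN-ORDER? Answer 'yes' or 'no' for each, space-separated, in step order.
Step 0: SEND seq=200 -> in-order
Step 1: SEND seq=331 -> in-order
Step 3: SEND seq=533 -> out-of-order
Step 4: SEND seq=0 -> in-order
Step 5: SEND seq=90 -> in-order
Step 6: SEND seq=700 -> out-of-order
Step 7: SEND seq=762 -> out-of-order

Answer: yes yes no yes yes no no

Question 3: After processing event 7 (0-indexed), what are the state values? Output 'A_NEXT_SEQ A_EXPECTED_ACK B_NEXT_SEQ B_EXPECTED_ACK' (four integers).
After event 0: A_seq=0 A_ack=331 B_seq=331 B_ack=0
After event 1: A_seq=0 A_ack=409 B_seq=409 B_ack=0
After event 2: A_seq=0 A_ack=409 B_seq=533 B_ack=0
After event 3: A_seq=0 A_ack=409 B_seq=700 B_ack=0
After event 4: A_seq=90 A_ack=409 B_seq=700 B_ack=90
After event 5: A_seq=119 A_ack=409 B_seq=700 B_ack=119
After event 6: A_seq=119 A_ack=409 B_seq=762 B_ack=119
After event 7: A_seq=119 A_ack=409 B_seq=851 B_ack=119

119 409 851 119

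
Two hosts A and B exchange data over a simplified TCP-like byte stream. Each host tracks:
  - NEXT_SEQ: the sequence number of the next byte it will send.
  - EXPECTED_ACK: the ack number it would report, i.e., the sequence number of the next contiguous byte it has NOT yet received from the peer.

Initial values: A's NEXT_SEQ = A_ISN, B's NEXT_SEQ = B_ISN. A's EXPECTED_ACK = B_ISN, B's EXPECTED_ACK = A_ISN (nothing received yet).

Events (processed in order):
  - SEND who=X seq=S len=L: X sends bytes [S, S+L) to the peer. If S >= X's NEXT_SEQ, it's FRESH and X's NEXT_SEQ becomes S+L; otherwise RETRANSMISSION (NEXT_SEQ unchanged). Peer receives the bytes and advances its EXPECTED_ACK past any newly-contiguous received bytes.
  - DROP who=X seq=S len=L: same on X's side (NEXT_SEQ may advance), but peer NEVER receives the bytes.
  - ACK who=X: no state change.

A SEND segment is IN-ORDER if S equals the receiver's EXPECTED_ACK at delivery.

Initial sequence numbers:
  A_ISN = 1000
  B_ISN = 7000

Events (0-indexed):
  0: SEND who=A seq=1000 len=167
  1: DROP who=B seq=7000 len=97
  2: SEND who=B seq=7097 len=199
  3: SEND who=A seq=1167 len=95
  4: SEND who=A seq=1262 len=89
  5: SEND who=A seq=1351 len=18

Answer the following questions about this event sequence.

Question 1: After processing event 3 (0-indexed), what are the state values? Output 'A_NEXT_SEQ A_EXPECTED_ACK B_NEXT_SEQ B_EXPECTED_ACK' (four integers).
After event 0: A_seq=1167 A_ack=7000 B_seq=7000 B_ack=1167
After event 1: A_seq=1167 A_ack=7000 B_seq=7097 B_ack=1167
After event 2: A_seq=1167 A_ack=7000 B_seq=7296 B_ack=1167
After event 3: A_seq=1262 A_ack=7000 B_seq=7296 B_ack=1262

1262 7000 7296 1262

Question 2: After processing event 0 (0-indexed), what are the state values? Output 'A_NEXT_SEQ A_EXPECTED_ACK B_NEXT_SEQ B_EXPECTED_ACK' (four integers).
After event 0: A_seq=1167 A_ack=7000 B_seq=7000 B_ack=1167

1167 7000 7000 1167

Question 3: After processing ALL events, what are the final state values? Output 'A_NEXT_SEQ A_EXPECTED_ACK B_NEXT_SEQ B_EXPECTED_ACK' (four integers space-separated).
Answer: 1369 7000 7296 1369

Derivation:
After event 0: A_seq=1167 A_ack=7000 B_seq=7000 B_ack=1167
After event 1: A_seq=1167 A_ack=7000 B_seq=7097 B_ack=1167
After event 2: A_seq=1167 A_ack=7000 B_seq=7296 B_ack=1167
After event 3: A_seq=1262 A_ack=7000 B_seq=7296 B_ack=1262
After event 4: A_seq=1351 A_ack=7000 B_seq=7296 B_ack=1351
After event 5: A_seq=1369 A_ack=7000 B_seq=7296 B_ack=1369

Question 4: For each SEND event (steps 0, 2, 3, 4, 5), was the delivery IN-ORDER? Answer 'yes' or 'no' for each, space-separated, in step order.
Step 0: SEND seq=1000 -> in-order
Step 2: SEND seq=7097 -> out-of-order
Step 3: SEND seq=1167 -> in-order
Step 4: SEND seq=1262 -> in-order
Step 5: SEND seq=1351 -> in-order

Answer: yes no yes yes yes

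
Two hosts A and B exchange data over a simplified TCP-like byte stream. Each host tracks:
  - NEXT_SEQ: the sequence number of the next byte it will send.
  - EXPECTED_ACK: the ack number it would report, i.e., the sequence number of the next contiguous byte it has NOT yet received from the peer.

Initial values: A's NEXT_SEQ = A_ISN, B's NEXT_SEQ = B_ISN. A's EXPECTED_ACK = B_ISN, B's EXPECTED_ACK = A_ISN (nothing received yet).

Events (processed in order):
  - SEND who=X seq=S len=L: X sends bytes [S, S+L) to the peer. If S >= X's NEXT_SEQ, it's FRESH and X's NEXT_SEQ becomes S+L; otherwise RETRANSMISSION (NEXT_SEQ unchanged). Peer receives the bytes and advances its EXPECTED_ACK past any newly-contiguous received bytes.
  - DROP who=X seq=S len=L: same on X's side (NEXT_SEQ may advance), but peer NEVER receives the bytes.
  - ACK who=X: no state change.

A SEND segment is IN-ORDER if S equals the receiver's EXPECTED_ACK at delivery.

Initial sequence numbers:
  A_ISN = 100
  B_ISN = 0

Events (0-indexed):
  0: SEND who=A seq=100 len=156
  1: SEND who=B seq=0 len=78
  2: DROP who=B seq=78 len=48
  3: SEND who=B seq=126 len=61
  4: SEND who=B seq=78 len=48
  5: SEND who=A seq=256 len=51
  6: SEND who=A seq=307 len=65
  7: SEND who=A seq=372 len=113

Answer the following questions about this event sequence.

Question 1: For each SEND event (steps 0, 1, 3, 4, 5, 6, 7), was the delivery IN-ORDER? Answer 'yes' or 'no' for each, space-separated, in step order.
Step 0: SEND seq=100 -> in-order
Step 1: SEND seq=0 -> in-order
Step 3: SEND seq=126 -> out-of-order
Step 4: SEND seq=78 -> in-order
Step 5: SEND seq=256 -> in-order
Step 6: SEND seq=307 -> in-order
Step 7: SEND seq=372 -> in-order

Answer: yes yes no yes yes yes yes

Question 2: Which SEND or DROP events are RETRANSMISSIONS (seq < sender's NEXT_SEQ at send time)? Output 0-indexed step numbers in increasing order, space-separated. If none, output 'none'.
Answer: 4

Derivation:
Step 0: SEND seq=100 -> fresh
Step 1: SEND seq=0 -> fresh
Step 2: DROP seq=78 -> fresh
Step 3: SEND seq=126 -> fresh
Step 4: SEND seq=78 -> retransmit
Step 5: SEND seq=256 -> fresh
Step 6: SEND seq=307 -> fresh
Step 7: SEND seq=372 -> fresh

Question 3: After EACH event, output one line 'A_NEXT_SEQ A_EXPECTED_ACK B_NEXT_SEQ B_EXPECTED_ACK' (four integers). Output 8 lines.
256 0 0 256
256 78 78 256
256 78 126 256
256 78 187 256
256 187 187 256
307 187 187 307
372 187 187 372
485 187 187 485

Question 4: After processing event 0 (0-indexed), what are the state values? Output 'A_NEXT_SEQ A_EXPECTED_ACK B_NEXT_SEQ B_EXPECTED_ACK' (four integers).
After event 0: A_seq=256 A_ack=0 B_seq=0 B_ack=256

256 0 0 256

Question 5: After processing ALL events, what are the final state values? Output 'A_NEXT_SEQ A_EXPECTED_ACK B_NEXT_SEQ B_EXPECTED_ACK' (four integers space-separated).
After event 0: A_seq=256 A_ack=0 B_seq=0 B_ack=256
After event 1: A_seq=256 A_ack=78 B_seq=78 B_ack=256
After event 2: A_seq=256 A_ack=78 B_seq=126 B_ack=256
After event 3: A_seq=256 A_ack=78 B_seq=187 B_ack=256
After event 4: A_seq=256 A_ack=187 B_seq=187 B_ack=256
After event 5: A_seq=307 A_ack=187 B_seq=187 B_ack=307
After event 6: A_seq=372 A_ack=187 B_seq=187 B_ack=372
After event 7: A_seq=485 A_ack=187 B_seq=187 B_ack=485

Answer: 485 187 187 485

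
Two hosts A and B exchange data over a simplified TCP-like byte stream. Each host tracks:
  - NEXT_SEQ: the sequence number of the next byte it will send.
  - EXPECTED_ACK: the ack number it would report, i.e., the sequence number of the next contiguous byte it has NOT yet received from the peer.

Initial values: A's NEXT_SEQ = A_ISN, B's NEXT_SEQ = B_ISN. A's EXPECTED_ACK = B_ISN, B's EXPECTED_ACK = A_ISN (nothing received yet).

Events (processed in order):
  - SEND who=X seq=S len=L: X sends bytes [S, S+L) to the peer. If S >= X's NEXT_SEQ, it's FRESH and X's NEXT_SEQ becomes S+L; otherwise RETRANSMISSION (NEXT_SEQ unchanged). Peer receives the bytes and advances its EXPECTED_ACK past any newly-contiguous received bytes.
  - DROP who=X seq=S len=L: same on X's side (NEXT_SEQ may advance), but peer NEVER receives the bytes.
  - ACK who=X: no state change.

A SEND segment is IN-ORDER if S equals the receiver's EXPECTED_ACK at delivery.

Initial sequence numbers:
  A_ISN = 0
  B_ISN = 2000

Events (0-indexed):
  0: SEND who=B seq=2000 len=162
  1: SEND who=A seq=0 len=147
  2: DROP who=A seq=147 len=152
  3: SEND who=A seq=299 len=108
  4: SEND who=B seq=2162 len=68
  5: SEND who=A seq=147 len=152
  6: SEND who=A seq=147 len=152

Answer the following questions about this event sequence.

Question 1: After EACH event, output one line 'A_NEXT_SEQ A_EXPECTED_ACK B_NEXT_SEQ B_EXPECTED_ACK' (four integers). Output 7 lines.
0 2162 2162 0
147 2162 2162 147
299 2162 2162 147
407 2162 2162 147
407 2230 2230 147
407 2230 2230 407
407 2230 2230 407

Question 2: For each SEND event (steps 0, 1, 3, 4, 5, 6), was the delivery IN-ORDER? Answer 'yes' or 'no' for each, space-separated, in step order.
Answer: yes yes no yes yes no

Derivation:
Step 0: SEND seq=2000 -> in-order
Step 1: SEND seq=0 -> in-order
Step 3: SEND seq=299 -> out-of-order
Step 4: SEND seq=2162 -> in-order
Step 5: SEND seq=147 -> in-order
Step 6: SEND seq=147 -> out-of-order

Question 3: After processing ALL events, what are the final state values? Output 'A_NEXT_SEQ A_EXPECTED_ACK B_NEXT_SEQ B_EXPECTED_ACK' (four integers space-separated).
After event 0: A_seq=0 A_ack=2162 B_seq=2162 B_ack=0
After event 1: A_seq=147 A_ack=2162 B_seq=2162 B_ack=147
After event 2: A_seq=299 A_ack=2162 B_seq=2162 B_ack=147
After event 3: A_seq=407 A_ack=2162 B_seq=2162 B_ack=147
After event 4: A_seq=407 A_ack=2230 B_seq=2230 B_ack=147
After event 5: A_seq=407 A_ack=2230 B_seq=2230 B_ack=407
After event 6: A_seq=407 A_ack=2230 B_seq=2230 B_ack=407

Answer: 407 2230 2230 407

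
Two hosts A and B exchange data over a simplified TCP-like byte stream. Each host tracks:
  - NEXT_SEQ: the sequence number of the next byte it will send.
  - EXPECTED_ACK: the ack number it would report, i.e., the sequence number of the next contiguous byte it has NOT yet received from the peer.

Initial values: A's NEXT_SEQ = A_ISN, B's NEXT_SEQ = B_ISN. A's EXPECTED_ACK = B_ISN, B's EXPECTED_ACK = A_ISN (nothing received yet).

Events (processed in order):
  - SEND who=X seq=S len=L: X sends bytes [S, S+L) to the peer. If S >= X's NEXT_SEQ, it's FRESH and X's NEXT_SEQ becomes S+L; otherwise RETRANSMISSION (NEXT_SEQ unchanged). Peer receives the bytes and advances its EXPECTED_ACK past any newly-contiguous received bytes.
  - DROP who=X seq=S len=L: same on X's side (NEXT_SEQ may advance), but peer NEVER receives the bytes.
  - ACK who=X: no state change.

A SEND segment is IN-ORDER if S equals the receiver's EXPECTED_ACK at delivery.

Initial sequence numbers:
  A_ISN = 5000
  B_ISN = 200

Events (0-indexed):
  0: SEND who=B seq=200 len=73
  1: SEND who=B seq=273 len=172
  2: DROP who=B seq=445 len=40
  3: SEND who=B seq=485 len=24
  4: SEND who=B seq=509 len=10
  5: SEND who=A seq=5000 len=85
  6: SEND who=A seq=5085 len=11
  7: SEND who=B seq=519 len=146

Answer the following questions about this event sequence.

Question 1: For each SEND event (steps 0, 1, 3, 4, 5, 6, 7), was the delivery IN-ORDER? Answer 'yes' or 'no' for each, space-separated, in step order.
Step 0: SEND seq=200 -> in-order
Step 1: SEND seq=273 -> in-order
Step 3: SEND seq=485 -> out-of-order
Step 4: SEND seq=509 -> out-of-order
Step 5: SEND seq=5000 -> in-order
Step 6: SEND seq=5085 -> in-order
Step 7: SEND seq=519 -> out-of-order

Answer: yes yes no no yes yes no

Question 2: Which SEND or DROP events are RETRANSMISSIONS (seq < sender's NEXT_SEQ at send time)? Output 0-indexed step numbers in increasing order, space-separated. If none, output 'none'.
Answer: none

Derivation:
Step 0: SEND seq=200 -> fresh
Step 1: SEND seq=273 -> fresh
Step 2: DROP seq=445 -> fresh
Step 3: SEND seq=485 -> fresh
Step 4: SEND seq=509 -> fresh
Step 5: SEND seq=5000 -> fresh
Step 6: SEND seq=5085 -> fresh
Step 7: SEND seq=519 -> fresh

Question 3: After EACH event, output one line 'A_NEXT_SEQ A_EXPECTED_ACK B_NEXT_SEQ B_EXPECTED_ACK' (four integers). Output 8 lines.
5000 273 273 5000
5000 445 445 5000
5000 445 485 5000
5000 445 509 5000
5000 445 519 5000
5085 445 519 5085
5096 445 519 5096
5096 445 665 5096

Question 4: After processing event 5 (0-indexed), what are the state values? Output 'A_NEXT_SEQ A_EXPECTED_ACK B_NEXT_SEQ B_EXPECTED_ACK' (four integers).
After event 0: A_seq=5000 A_ack=273 B_seq=273 B_ack=5000
After event 1: A_seq=5000 A_ack=445 B_seq=445 B_ack=5000
After event 2: A_seq=5000 A_ack=445 B_seq=485 B_ack=5000
After event 3: A_seq=5000 A_ack=445 B_seq=509 B_ack=5000
After event 4: A_seq=5000 A_ack=445 B_seq=519 B_ack=5000
After event 5: A_seq=5085 A_ack=445 B_seq=519 B_ack=5085

5085 445 519 5085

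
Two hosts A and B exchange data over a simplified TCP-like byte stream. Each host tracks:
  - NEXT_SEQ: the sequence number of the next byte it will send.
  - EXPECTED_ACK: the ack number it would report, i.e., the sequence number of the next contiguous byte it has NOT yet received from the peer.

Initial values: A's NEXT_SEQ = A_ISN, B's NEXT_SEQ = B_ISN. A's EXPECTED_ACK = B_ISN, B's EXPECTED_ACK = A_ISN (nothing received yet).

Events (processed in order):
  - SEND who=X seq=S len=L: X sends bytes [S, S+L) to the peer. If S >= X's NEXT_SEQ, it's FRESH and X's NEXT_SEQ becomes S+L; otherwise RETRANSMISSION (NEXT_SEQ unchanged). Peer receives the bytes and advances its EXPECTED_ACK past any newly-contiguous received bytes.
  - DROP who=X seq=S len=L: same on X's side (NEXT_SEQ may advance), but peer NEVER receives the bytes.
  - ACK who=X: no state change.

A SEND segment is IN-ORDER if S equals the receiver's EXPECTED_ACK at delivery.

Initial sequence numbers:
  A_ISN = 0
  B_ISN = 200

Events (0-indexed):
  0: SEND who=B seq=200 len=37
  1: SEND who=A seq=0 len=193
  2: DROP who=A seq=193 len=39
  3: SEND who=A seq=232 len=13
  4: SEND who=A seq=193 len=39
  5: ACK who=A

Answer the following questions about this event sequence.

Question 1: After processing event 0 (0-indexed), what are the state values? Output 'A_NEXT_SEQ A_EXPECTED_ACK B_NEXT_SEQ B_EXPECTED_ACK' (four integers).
After event 0: A_seq=0 A_ack=237 B_seq=237 B_ack=0

0 237 237 0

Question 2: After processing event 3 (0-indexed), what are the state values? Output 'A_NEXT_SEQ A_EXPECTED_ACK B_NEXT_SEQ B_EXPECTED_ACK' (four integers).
After event 0: A_seq=0 A_ack=237 B_seq=237 B_ack=0
After event 1: A_seq=193 A_ack=237 B_seq=237 B_ack=193
After event 2: A_seq=232 A_ack=237 B_seq=237 B_ack=193
After event 3: A_seq=245 A_ack=237 B_seq=237 B_ack=193

245 237 237 193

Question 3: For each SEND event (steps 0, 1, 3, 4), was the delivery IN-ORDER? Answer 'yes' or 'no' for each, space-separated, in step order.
Answer: yes yes no yes

Derivation:
Step 0: SEND seq=200 -> in-order
Step 1: SEND seq=0 -> in-order
Step 3: SEND seq=232 -> out-of-order
Step 4: SEND seq=193 -> in-order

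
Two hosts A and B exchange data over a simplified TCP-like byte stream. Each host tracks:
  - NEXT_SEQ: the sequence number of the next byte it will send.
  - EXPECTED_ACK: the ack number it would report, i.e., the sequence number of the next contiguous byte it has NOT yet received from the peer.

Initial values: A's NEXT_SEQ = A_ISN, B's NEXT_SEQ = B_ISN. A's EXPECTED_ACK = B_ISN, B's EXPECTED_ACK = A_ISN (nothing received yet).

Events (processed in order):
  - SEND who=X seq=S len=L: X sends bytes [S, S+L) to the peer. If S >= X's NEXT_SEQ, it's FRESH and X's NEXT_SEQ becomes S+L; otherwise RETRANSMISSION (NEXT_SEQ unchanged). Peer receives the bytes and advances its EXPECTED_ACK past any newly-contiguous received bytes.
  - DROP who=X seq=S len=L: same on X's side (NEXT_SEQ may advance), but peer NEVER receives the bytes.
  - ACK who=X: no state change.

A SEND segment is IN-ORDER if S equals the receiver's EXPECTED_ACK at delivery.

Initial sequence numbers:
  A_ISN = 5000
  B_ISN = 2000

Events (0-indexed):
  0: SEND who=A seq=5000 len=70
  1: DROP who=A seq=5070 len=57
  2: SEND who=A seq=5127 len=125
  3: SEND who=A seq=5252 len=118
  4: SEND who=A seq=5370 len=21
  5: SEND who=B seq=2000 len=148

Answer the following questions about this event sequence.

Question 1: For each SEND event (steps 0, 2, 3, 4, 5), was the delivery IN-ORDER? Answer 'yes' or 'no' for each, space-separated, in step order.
Answer: yes no no no yes

Derivation:
Step 0: SEND seq=5000 -> in-order
Step 2: SEND seq=5127 -> out-of-order
Step 3: SEND seq=5252 -> out-of-order
Step 4: SEND seq=5370 -> out-of-order
Step 5: SEND seq=2000 -> in-order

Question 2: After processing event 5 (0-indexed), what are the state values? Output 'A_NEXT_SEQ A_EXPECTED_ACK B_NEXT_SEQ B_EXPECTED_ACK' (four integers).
After event 0: A_seq=5070 A_ack=2000 B_seq=2000 B_ack=5070
After event 1: A_seq=5127 A_ack=2000 B_seq=2000 B_ack=5070
After event 2: A_seq=5252 A_ack=2000 B_seq=2000 B_ack=5070
After event 3: A_seq=5370 A_ack=2000 B_seq=2000 B_ack=5070
After event 4: A_seq=5391 A_ack=2000 B_seq=2000 B_ack=5070
After event 5: A_seq=5391 A_ack=2148 B_seq=2148 B_ack=5070

5391 2148 2148 5070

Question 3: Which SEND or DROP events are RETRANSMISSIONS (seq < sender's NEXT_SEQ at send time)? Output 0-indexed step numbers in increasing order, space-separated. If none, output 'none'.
Step 0: SEND seq=5000 -> fresh
Step 1: DROP seq=5070 -> fresh
Step 2: SEND seq=5127 -> fresh
Step 3: SEND seq=5252 -> fresh
Step 4: SEND seq=5370 -> fresh
Step 5: SEND seq=2000 -> fresh

Answer: none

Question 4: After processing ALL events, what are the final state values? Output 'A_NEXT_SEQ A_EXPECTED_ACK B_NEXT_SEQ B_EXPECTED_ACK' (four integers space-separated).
Answer: 5391 2148 2148 5070

Derivation:
After event 0: A_seq=5070 A_ack=2000 B_seq=2000 B_ack=5070
After event 1: A_seq=5127 A_ack=2000 B_seq=2000 B_ack=5070
After event 2: A_seq=5252 A_ack=2000 B_seq=2000 B_ack=5070
After event 3: A_seq=5370 A_ack=2000 B_seq=2000 B_ack=5070
After event 4: A_seq=5391 A_ack=2000 B_seq=2000 B_ack=5070
After event 5: A_seq=5391 A_ack=2148 B_seq=2148 B_ack=5070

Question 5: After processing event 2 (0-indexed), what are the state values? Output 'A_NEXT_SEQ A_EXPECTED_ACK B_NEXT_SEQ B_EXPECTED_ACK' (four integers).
After event 0: A_seq=5070 A_ack=2000 B_seq=2000 B_ack=5070
After event 1: A_seq=5127 A_ack=2000 B_seq=2000 B_ack=5070
After event 2: A_seq=5252 A_ack=2000 B_seq=2000 B_ack=5070

5252 2000 2000 5070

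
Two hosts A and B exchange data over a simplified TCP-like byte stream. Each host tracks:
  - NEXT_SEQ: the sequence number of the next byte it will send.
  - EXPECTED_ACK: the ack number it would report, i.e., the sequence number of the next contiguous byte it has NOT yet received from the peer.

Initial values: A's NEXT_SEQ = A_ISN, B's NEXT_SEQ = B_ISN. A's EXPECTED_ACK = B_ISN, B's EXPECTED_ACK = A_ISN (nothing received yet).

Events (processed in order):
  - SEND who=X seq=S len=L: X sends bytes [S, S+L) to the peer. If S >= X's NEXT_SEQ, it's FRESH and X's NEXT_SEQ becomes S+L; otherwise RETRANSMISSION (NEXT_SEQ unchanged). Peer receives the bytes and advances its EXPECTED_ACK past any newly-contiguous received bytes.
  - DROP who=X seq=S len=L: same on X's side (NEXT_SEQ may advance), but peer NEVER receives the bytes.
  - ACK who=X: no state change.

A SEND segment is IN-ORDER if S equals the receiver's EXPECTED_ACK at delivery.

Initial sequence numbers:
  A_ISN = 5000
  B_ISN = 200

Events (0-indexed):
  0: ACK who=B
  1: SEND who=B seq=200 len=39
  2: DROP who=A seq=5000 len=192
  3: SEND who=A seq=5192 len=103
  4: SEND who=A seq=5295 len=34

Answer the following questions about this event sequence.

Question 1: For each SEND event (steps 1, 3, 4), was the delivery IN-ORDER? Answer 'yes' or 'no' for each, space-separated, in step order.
Answer: yes no no

Derivation:
Step 1: SEND seq=200 -> in-order
Step 3: SEND seq=5192 -> out-of-order
Step 4: SEND seq=5295 -> out-of-order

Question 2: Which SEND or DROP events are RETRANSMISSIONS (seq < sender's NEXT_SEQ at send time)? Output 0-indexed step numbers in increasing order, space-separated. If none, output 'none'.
Step 1: SEND seq=200 -> fresh
Step 2: DROP seq=5000 -> fresh
Step 3: SEND seq=5192 -> fresh
Step 4: SEND seq=5295 -> fresh

Answer: none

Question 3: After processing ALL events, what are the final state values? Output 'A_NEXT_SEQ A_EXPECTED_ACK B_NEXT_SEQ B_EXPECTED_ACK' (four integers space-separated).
Answer: 5329 239 239 5000

Derivation:
After event 0: A_seq=5000 A_ack=200 B_seq=200 B_ack=5000
After event 1: A_seq=5000 A_ack=239 B_seq=239 B_ack=5000
After event 2: A_seq=5192 A_ack=239 B_seq=239 B_ack=5000
After event 3: A_seq=5295 A_ack=239 B_seq=239 B_ack=5000
After event 4: A_seq=5329 A_ack=239 B_seq=239 B_ack=5000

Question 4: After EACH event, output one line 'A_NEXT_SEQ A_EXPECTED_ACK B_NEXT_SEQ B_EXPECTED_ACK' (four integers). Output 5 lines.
5000 200 200 5000
5000 239 239 5000
5192 239 239 5000
5295 239 239 5000
5329 239 239 5000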